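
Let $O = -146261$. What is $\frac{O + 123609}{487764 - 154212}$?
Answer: $- \frac{5663}{83388} \approx -0.067911$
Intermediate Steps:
$\frac{O + 123609}{487764 - 154212} = \frac{-146261 + 123609}{487764 - 154212} = - \frac{22652}{333552} = \left(-22652\right) \frac{1}{333552} = - \frac{5663}{83388}$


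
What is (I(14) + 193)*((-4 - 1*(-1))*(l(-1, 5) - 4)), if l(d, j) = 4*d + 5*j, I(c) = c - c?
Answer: -9843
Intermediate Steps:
I(c) = 0
(I(14) + 193)*((-4 - 1*(-1))*(l(-1, 5) - 4)) = (0 + 193)*((-4 - 1*(-1))*((4*(-1) + 5*5) - 4)) = 193*((-4 + 1)*((-4 + 25) - 4)) = 193*(-3*(21 - 4)) = 193*(-3*17) = 193*(-51) = -9843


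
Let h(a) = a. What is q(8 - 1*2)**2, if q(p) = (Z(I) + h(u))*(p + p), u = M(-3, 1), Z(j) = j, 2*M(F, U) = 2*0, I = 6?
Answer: 5184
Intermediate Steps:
M(F, U) = 0 (M(F, U) = (2*0)/2 = (1/2)*0 = 0)
u = 0
q(p) = 12*p (q(p) = (6 + 0)*(p + p) = 6*(2*p) = 12*p)
q(8 - 1*2)**2 = (12*(8 - 1*2))**2 = (12*(8 - 2))**2 = (12*6)**2 = 72**2 = 5184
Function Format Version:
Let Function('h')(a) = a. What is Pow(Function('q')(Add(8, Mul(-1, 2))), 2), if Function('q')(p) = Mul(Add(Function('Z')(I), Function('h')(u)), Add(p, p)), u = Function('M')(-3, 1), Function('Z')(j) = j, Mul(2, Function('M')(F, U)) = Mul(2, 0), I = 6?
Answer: 5184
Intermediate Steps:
Function('M')(F, U) = 0 (Function('M')(F, U) = Mul(Rational(1, 2), Mul(2, 0)) = Mul(Rational(1, 2), 0) = 0)
u = 0
Function('q')(p) = Mul(12, p) (Function('q')(p) = Mul(Add(6, 0), Add(p, p)) = Mul(6, Mul(2, p)) = Mul(12, p))
Pow(Function('q')(Add(8, Mul(-1, 2))), 2) = Pow(Mul(12, Add(8, Mul(-1, 2))), 2) = Pow(Mul(12, Add(8, -2)), 2) = Pow(Mul(12, 6), 2) = Pow(72, 2) = 5184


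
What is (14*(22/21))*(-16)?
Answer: -704/3 ≈ -234.67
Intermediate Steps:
(14*(22/21))*(-16) = (44/3)*(-16) = -704/3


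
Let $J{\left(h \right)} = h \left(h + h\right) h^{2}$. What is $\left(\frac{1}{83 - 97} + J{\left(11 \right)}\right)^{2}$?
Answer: $\frac{168056542809}{196} \approx 8.5743 \cdot 10^{8}$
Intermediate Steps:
$J{\left(h \right)} = 2 h^{4}$ ($J{\left(h \right)} = h 2 h h^{2} = 2 h^{2} h^{2} = 2 h^{4}$)
$\left(\frac{1}{83 - 97} + J{\left(11 \right)}\right)^{2} = \left(\frac{1}{83 - 97} + 2 \cdot 11^{4}\right)^{2} = \left(\frac{1}{-14} + 2 \cdot 14641\right)^{2} = \left(- \frac{1}{14} + 29282\right)^{2} = \left(\frac{409947}{14}\right)^{2} = \frac{168056542809}{196}$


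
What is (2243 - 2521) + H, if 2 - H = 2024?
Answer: -2300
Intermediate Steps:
H = -2022 (H = 2 - 1*2024 = 2 - 2024 = -2022)
(2243 - 2521) + H = (2243 - 2521) - 2022 = -278 - 2022 = -2300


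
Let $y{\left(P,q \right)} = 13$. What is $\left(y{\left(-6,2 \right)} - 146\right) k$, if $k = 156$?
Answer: $-20748$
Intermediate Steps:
$\left(y{\left(-6,2 \right)} - 146\right) k = \left(13 - 146\right) 156 = \left(-133\right) 156 = -20748$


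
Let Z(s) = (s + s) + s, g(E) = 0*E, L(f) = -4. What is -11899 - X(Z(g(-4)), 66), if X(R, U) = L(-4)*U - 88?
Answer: -11547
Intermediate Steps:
g(E) = 0
Z(s) = 3*s (Z(s) = 2*s + s = 3*s)
X(R, U) = -88 - 4*U (X(R, U) = -4*U - 88 = -88 - 4*U)
-11899 - X(Z(g(-4)), 66) = -11899 - (-88 - 4*66) = -11899 - (-88 - 264) = -11899 - 1*(-352) = -11899 + 352 = -11547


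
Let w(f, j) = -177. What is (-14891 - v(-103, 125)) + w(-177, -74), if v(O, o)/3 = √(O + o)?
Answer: -15068 - 3*√22 ≈ -15082.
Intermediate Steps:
v(O, o) = 3*√(O + o)
(-14891 - v(-103, 125)) + w(-177, -74) = (-14891 - 3*√(-103 + 125)) - 177 = (-14891 - 3*√22) - 177 = -15068 - 3*√22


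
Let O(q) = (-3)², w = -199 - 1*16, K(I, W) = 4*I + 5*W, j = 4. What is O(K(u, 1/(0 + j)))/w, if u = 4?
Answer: -9/215 ≈ -0.041860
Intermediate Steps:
w = -215 (w = -199 - 16 = -215)
O(q) = 9
O(K(u, 1/(0 + j)))/w = 9/(-215) = 9*(-1/215) = -9/215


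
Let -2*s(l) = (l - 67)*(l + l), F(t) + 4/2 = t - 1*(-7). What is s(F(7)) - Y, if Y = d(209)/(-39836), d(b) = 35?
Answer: 26291795/39836 ≈ 660.00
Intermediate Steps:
F(t) = 5 + t (F(t) = -2 + (t - 1*(-7)) = -2 + (t + 7) = -2 + (7 + t) = 5 + t)
Y = -35/39836 (Y = 35/(-39836) = 35*(-1/39836) = -35/39836 ≈ -0.00087860)
s(l) = -l*(-67 + l) (s(l) = -(l - 67)*(l + l)/2 = -(-67 + l)*2*l/2 = -l*(-67 + l))
s(F(7)) - Y = (5 + 7)*(67 - (5 + 7)) - 1*(-35/39836) = 12*(67 - 1*12) + 35/39836 = 12*(67 - 12) + 35/39836 = 12*55 + 35/39836 = 660 + 35/39836 = 26291795/39836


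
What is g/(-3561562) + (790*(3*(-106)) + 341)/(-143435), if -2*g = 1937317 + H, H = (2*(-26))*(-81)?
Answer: 2065525438111/1021705290940 ≈ 2.0216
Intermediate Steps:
H = 4212 (H = -52*(-81) = 4212)
g = -1941529/2 (g = -(1937317 + 4212)/2 = -½*1941529 = -1941529/2 ≈ -9.7076e+5)
g/(-3561562) + (790*(3*(-106)) + 341)/(-143435) = -1941529/2/(-3561562) + (790*(3*(-106)) + 341)/(-143435) = -1941529/2*(-1/3561562) + (790*(-318) + 341)*(-1/143435) = 1941529/7123124 + (-251220 + 341)*(-1/143435) = 1941529/7123124 - 250879*(-1/143435) = 1941529/7123124 + 250879/143435 = 2065525438111/1021705290940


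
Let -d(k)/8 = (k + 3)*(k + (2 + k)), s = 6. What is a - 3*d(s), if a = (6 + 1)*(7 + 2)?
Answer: 3087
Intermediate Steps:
a = 63 (a = 7*9 = 63)
d(k) = -8*(2 + 2*k)*(3 + k) (d(k) = -8*(k + 3)*(k + (2 + k)) = -8*(3 + k)*(2 + 2*k) = -8*(2 + 2*k)*(3 + k))
a - 3*d(s) = 63 - 3*(-48 - 64*6 - 16*6²) = 63 - 3*(-48 - 384 - 16*36) = 63 - 3*(-48 - 384 - 576) = 63 - 3*(-1008) = 63 + 3024 = 3087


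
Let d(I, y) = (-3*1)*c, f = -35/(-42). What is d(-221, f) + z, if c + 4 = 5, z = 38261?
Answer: 38258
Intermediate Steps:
f = ⅚ (f = -35*(-1/42) = ⅚ ≈ 0.83333)
c = 1 (c = -4 + 5 = 1)
d(I, y) = -3 (d(I, y) = -3*1*1 = -3*1 = -3)
d(-221, f) + z = -3 + 38261 = 38258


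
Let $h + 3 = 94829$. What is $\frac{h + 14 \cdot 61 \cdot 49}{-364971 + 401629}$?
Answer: $\frac{68336}{18329} \approx 3.7283$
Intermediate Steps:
$h = 94826$ ($h = -3 + 94829 = 94826$)
$\frac{h + 14 \cdot 61 \cdot 49}{-364971 + 401629} = \frac{94826 + 14 \cdot 61 \cdot 49}{-364971 + 401629} = \frac{94826 + 854 \cdot 49}{36658} = \left(94826 + 41846\right) \frac{1}{36658} = 136672 \cdot \frac{1}{36658} = \frac{68336}{18329}$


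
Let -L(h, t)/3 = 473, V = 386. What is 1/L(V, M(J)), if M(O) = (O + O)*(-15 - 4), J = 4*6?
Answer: -1/1419 ≈ -0.00070472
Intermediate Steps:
J = 24
M(O) = -38*O (M(O) = (2*O)*(-19) = -38*O)
L(h, t) = -1419 (L(h, t) = -3*473 = -1419)
1/L(V, M(J)) = 1/(-1419) = -1/1419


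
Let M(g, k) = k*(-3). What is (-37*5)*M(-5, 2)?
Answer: 1110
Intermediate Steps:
M(g, k) = -3*k
(-37*5)*M(-5, 2) = (-37*5)*(-3*2) = -185*(-6) = 1110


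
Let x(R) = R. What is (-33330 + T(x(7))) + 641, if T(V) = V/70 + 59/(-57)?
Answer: -18633263/570 ≈ -32690.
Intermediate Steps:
T(V) = -59/57 + V/70 (T(V) = V*(1/70) + 59*(-1/57) = V/70 - 59/57 = -59/57 + V/70)
(-33330 + T(x(7))) + 641 = (-33330 + (-59/57 + (1/70)*7)) + 641 = (-33330 + (-59/57 + ⅒)) + 641 = (-33330 - 533/570) + 641 = -18998633/570 + 641 = -18633263/570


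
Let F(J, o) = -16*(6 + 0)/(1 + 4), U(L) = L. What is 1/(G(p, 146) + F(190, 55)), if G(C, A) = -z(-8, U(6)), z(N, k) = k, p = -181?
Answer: -5/126 ≈ -0.039683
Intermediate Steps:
G(C, A) = -6 (G(C, A) = -1*6 = -6)
F(J, o) = -96/5
1/(G(p, 146) + F(190, 55)) = 1/(-6 - 96/5) = 1/(-126/5) = -5/126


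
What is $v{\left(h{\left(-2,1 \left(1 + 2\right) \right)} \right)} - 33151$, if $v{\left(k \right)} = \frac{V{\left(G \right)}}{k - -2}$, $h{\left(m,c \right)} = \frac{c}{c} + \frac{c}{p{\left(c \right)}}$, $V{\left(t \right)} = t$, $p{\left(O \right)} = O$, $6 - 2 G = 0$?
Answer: $- \frac{132601}{4} \approx -33150.0$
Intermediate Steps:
$G = 3$ ($G = 3 - 0 = 3 + 0 = 3$)
$h{\left(m,c \right)} = 2$ ($h{\left(m,c \right)} = \frac{c}{c} + \frac{c}{c} = 1 + 1 = 2$)
$v{\left(k \right)} = \frac{3}{2 + k}$ ($v{\left(k \right)} = \frac{3}{k - -2} = \frac{3}{k + 2} = \frac{3}{2 + k}$)
$v{\left(h{\left(-2,1 \left(1 + 2\right) \right)} \right)} - 33151 = \frac{3}{2 + 2} - 33151 = \frac{3}{4} - 33151 = - \frac{132601}{4}$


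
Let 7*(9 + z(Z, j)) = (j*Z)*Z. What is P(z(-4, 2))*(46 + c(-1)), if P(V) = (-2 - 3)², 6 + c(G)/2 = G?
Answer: 800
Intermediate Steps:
z(Z, j) = -9 + j*Z²/7 (z(Z, j) = -9 + ((j*Z)*Z)/7 = -9 + ((Z*j)*Z)/7 = -9 + (j*Z²)/7 = -9 + j*Z²/7)
c(G) = -12 + 2*G
P(V) = 25 (P(V) = (-5)² = 25)
P(z(-4, 2))*(46 + c(-1)) = 25*(46 + (-12 + 2*(-1))) = 25*(46 + (-12 - 2)) = 25*(46 - 14) = 25*32 = 800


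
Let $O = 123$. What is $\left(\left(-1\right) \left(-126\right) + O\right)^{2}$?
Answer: $62001$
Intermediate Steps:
$\left(\left(-1\right) \left(-126\right) + O\right)^{2} = \left(\left(-1\right) \left(-126\right) + 123\right)^{2} = \left(126 + 123\right)^{2} = 249^{2} = 62001$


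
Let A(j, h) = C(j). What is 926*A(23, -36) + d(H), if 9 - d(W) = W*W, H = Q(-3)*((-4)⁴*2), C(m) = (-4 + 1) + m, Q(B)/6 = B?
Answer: -84916127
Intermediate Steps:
Q(B) = 6*B
C(m) = -3 + m
A(j, h) = -3 + j
H = -9216 (H = (6*(-3))*((-4)⁴*2) = -4608*2 = -18*512 = -9216)
d(W) = 9 - W² (d(W) = 9 - W*W = 9 - W²)
926*A(23, -36) + d(H) = 926*(-3 + 23) + (9 - 1*(-9216)²) = 926*20 + (9 - 1*84934656) = 18520 + (9 - 84934656) = 18520 - 84934647 = -84916127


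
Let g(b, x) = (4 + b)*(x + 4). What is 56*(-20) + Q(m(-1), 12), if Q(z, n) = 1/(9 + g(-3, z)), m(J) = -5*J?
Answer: -20159/18 ≈ -1119.9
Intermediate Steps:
g(b, x) = (4 + b)*(4 + x)
Q(z, n) = 1/(13 + z) (Q(z, n) = 1/(9 + (16 + 4*(-3) + 4*z - 3*z)) = 1/(9 + (16 - 12 + 4*z - 3*z)) = 1/(9 + (4 + z)) = 1/(13 + z))
56*(-20) + Q(m(-1), 12) = 56*(-20) + 1/(13 - 5*(-1)) = -1120 + 1/(13 + 5) = -1120 + 1/18 = -20159/18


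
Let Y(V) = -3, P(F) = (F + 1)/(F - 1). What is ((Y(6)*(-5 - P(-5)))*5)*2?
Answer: 170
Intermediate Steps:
P(F) = (1 + F)/(-1 + F)
((Y(6)*(-5 - P(-5)))*5)*2 = (-3*(-5 - (1 - 5)/(-1 - 5))*5)*2 = (-3*(-5 - (-4)/(-6))*5)*2 = (-3*(-5 - (-1)*(-4)/6)*5)*2 = (-3*(-5 - 1*⅔)*5)*2 = (-3*(-5 - ⅔)*5)*2 = (-3*(-17/3)*5)*2 = (17*5)*2 = 85*2 = 170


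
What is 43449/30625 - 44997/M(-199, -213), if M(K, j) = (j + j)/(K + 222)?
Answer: 1510155769/621250 ≈ 2430.8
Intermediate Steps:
M(K, j) = 2*j/(222 + K) (M(K, j) = (2*j)/(222 + K) = 2*j/(222 + K))
43449/30625 - 44997/M(-199, -213) = 43449/30625 - 44997/(2*(-213)/(222 - 199)) = 43449*(1/30625) - 44997/(2*(-213)/23) = 6207/4375 - 44997/(2*(-213)*(1/23)) = 6207/4375 - 44997/(-426/23) = 6207/4375 - 44997*(-23/426) = 6207/4375 + 344977/142 = 1510155769/621250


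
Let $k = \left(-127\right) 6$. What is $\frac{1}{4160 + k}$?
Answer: $\frac{1}{3398} \approx 0.00029429$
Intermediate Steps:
$k = -762$
$\frac{1}{4160 + k} = \frac{1}{4160 - 762} = \frac{1}{3398}$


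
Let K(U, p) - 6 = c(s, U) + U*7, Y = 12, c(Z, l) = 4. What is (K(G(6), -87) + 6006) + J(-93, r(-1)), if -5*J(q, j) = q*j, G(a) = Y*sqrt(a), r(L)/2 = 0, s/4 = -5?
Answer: 6016 + 84*sqrt(6) ≈ 6221.8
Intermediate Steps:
s = -20 (s = 4*(-5) = -20)
r(L) = 0 (r(L) = 2*0 = 0)
G(a) = 12*sqrt(a)
K(U, p) = 10 + 7*U (K(U, p) = 6 + (4 + U*7) = 6 + (4 + 7*U) = 10 + 7*U)
J(q, j) = -j*q/5 (J(q, j) = -q*j/5 = -j*q/5)
(K(G(6), -87) + 6006) + J(-93, r(-1)) = ((10 + 7*(12*sqrt(6))) + 6006) - 1/5*0*(-93) = ((10 + 84*sqrt(6)) + 6006) + 0 = (6016 + 84*sqrt(6)) + 0 = 6016 + 84*sqrt(6)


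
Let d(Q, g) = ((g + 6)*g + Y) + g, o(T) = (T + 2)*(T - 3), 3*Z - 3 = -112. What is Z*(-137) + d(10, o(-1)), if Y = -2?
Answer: 14891/3 ≈ 4963.7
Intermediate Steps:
Z = -109/3 (Z = 1 + (1/3)*(-112) = 1 - 112/3 = -109/3 ≈ -36.333)
o(T) = (-3 + T)*(2 + T) (o(T) = (2 + T)*(-3 + T) = (-3 + T)*(2 + T))
d(Q, g) = -2 + g + g*(6 + g) (d(Q, g) = ((g + 6)*g - 2) + g = ((6 + g)*g - 2) + g = (g*(6 + g) - 2) + g = (-2 + g*(6 + g)) + g = -2 + g + g*(6 + g))
Z*(-137) + d(10, o(-1)) = -109/3*(-137) + (-2 + (-6 + (-1)**2 - 1*(-1))**2 + 7*(-6 + (-1)**2 - 1*(-1))) = 14933/3 + (-2 + (-6 + 1 + 1)**2 + 7*(-6 + 1 + 1)) = 14933/3 + (-2 + (-4)**2 + 7*(-4)) = 14933/3 + (-2 + 16 - 28) = 14933/3 - 14 = 14891/3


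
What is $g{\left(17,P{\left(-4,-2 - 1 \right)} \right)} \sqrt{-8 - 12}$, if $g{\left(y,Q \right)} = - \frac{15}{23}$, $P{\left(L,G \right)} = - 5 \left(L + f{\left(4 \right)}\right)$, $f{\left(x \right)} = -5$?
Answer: $- \frac{30 i \sqrt{5}}{23} \approx - 2.9166 i$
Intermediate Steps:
$P{\left(L,G \right)} = 25 - 5 L$ ($P{\left(L,G \right)} = - 5 \left(L - 5\right) = - 5 \left(-5 + L\right) = 25 - 5 L$)
$g{\left(y,Q \right)} = - \frac{15}{23}$ ($g{\left(y,Q \right)} = \left(-15\right) \frac{1}{23} = - \frac{15}{23}$)
$g{\left(17,P{\left(-4,-2 - 1 \right)} \right)} \sqrt{-8 - 12} = - \frac{15 \sqrt{-8 - 12}}{23} = - \frac{15 \sqrt{-20}}{23} = - \frac{15 \cdot 2 i \sqrt{5}}{23} = - \frac{30 i \sqrt{5}}{23}$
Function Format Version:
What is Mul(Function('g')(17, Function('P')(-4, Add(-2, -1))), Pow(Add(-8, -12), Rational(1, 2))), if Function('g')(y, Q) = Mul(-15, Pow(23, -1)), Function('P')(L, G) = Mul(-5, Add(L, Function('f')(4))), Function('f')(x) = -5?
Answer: Mul(Rational(-30, 23), I, Pow(5, Rational(1, 2))) ≈ Mul(-2.9166, I)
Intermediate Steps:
Function('P')(L, G) = Add(25, Mul(-5, L)) (Function('P')(L, G) = Mul(-5, Add(L, -5)) = Mul(-5, Add(-5, L)) = Add(25, Mul(-5, L)))
Function('g')(y, Q) = Rational(-15, 23) (Function('g')(y, Q) = Mul(-15, Rational(1, 23)) = Rational(-15, 23))
Mul(Function('g')(17, Function('P')(-4, Add(-2, -1))), Pow(Add(-8, -12), Rational(1, 2))) = Mul(Rational(-15, 23), Pow(Add(-8, -12), Rational(1, 2))) = Mul(Rational(-15, 23), Pow(-20, Rational(1, 2))) = Mul(Rational(-15, 23), Mul(2, I, Pow(5, Rational(1, 2)))) = Mul(Rational(-30, 23), I, Pow(5, Rational(1, 2)))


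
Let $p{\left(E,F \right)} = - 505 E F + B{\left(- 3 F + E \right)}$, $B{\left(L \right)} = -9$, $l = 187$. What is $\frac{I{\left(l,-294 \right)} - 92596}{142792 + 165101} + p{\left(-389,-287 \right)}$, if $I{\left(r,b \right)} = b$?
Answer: $- \frac{17358922454422}{307893} \approx -5.638 \cdot 10^{7}$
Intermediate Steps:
$p{\left(E,F \right)} = -9 - 505 E F$ ($p{\left(E,F \right)} = - 505 E F - 9 = -9 - 505 E F$)
$\frac{I{\left(l,-294 \right)} - 92596}{142792 + 165101} + p{\left(-389,-287 \right)} = \frac{-294 - 92596}{142792 + 165101} - \left(9 - -56379715\right) = - \frac{92890}{307893} - 56379724 = - \frac{17358922454422}{307893}$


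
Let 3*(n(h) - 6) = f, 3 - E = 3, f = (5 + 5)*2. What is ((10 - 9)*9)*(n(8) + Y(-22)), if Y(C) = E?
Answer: 114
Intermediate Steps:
f = 20 (f = 10*2 = 20)
E = 0 (E = 3 - 1*3 = 3 - 3 = 0)
Y(C) = 0
n(h) = 38/3 (n(h) = 6 + (1/3)*20 = 6 + 20/3 = 38/3)
((10 - 9)*9)*(n(8) + Y(-22)) = ((10 - 9)*9)*(38/3 + 0) = (1*9)*(38/3) = 9*(38/3) = 114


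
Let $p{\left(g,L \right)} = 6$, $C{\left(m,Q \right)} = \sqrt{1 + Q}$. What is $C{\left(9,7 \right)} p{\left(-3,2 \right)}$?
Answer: $12 \sqrt{2} \approx 16.971$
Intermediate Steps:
$C{\left(9,7 \right)} p{\left(-3,2 \right)} = \sqrt{1 + 7} \cdot 6 = \sqrt{8} \cdot 6 = 2 \sqrt{2} \cdot 6 = 12 \sqrt{2}$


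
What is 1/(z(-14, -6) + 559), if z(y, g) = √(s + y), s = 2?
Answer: 559/312493 - 2*I*√3/312493 ≈ 0.0017888 - 1.1085e-5*I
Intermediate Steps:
z(y, g) = √(2 + y)
1/(z(-14, -6) + 559) = 1/(√(2 - 14) + 559) = 1/(√(-12) + 559) = 1/(2*I*√3 + 559) = 1/(559 + 2*I*√3)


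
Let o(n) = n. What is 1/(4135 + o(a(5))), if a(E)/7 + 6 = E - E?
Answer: 1/4093 ≈ 0.00024432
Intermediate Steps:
a(E) = -42 (a(E) = -42 + 7*(E - E) = -42 + 7*0 = -42 + 0 = -42)
1/(4135 + o(a(5))) = 1/(4135 - 42) = 1/4093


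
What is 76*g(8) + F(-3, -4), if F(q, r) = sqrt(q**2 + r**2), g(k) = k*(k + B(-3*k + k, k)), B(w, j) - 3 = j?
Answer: 11557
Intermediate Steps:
B(w, j) = 3 + j
g(k) = k*(3 + 2*k) (g(k) = k*(k + (3 + k)) = k*(3 + 2*k))
76*g(8) + F(-3, -4) = 76*(8*(3 + 2*8)) + sqrt((-3)**2 + (-4)**2) = 76*(8*(3 + 16)) + sqrt(9 + 16) = 76*(8*19) + sqrt(25) = 76*152 + 5 = 11552 + 5 = 11557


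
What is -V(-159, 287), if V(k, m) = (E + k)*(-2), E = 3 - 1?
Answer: -314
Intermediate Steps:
E = 2
V(k, m) = -4 - 2*k (V(k, m) = (2 + k)*(-2) = -4 - 2*k)
-V(-159, 287) = -(-4 - 2*(-159)) = -(-4 + 318) = -1*314 = -314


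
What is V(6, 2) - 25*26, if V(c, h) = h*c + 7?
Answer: -631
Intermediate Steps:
V(c, h) = 7 + c*h (V(c, h) = c*h + 7 = 7 + c*h)
V(6, 2) - 25*26 = (7 + 6*2) - 25*26 = (7 + 12) - 650 = 19 - 650 = -631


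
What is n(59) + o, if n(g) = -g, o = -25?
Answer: -84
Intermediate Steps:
n(59) + o = -1*59 - 25 = -59 - 25 = -84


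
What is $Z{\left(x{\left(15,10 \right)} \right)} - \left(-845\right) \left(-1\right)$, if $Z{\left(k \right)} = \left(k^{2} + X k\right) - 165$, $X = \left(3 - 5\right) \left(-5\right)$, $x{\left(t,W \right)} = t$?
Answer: $-635$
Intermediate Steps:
$X = 10$ ($X = \left(-2\right) \left(-5\right) = 10$)
$Z{\left(k \right)} = -165 + k^{2} + 10 k$ ($Z{\left(k \right)} = \left(k^{2} + 10 k\right) - 165 = -165 + k^{2} + 10 k$)
$Z{\left(x{\left(15,10 \right)} \right)} - \left(-845\right) \left(-1\right) = \left(-165 + 15^{2} + 10 \cdot 15\right) - \left(-845\right) \left(-1\right) = \left(-165 + 225 + 150\right) - 845 = 210 - 845 = -635$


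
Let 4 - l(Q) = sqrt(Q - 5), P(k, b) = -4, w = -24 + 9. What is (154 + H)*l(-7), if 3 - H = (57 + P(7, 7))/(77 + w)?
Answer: 19362/31 - 9681*I*sqrt(3)/31 ≈ 624.58 - 540.9*I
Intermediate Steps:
w = -15
H = 133/62 (H = 3 - (57 - 4)/(77 - 15) = 3 - 53/62 = 133/62 ≈ 2.1452)
l(Q) = 4 - sqrt(-5 + Q) (l(Q) = 4 - sqrt(Q - 5) = 4 - sqrt(-5 + Q))
(154 + H)*l(-7) = (154 + 133/62)*(4 - sqrt(-5 - 7)) = 9681*(4 - sqrt(-12))/62 = 9681*(4 - 2*I*sqrt(3))/62 = 19362/31 - 9681*I*sqrt(3)/31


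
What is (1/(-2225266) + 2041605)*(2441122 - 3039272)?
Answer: -1358731876951165675/1112633 ≈ -1.2212e+12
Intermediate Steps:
(1/(-2225266) + 2041605)*(2441122 - 3039272) = (-1/2225266 + 2041605)*(-598150) = (4543114191929/2225266)*(-598150) = -1358731876951165675/1112633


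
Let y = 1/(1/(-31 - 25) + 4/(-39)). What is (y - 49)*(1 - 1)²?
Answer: 0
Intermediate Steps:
y = -2184/263 (y = 1/(1/(-56) + 4*(-1/39)) = 1/(-1/56 - 4/39) = 1/(-263/2184) = -2184/263 ≈ -8.3042)
(y - 49)*(1 - 1)² = (-2184/263 - 49)*(1 - 1)² = -15071/263*0² = -15071/263*0 = 0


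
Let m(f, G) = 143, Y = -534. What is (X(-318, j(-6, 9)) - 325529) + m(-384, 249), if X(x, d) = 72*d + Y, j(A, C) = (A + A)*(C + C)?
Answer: -341472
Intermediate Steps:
j(A, C) = 4*A*C (j(A, C) = (2*A)*(2*C) = 4*A*C)
X(x, d) = -534 + 72*d (X(x, d) = 72*d - 534 = -534 + 72*d)
(X(-318, j(-6, 9)) - 325529) + m(-384, 249) = ((-534 + 72*(4*(-6)*9)) - 325529) + 143 = ((-534 + 72*(-216)) - 325529) + 143 = ((-534 - 15552) - 325529) + 143 = (-16086 - 325529) + 143 = -341615 + 143 = -341472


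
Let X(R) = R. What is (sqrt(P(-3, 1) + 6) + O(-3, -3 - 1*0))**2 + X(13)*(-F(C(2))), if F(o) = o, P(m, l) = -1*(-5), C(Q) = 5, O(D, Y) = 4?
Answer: -38 + 8*sqrt(11) ≈ -11.467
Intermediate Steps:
P(m, l) = 5
(sqrt(P(-3, 1) + 6) + O(-3, -3 - 1*0))**2 + X(13)*(-F(C(2))) = (sqrt(5 + 6) + 4)**2 + 13*(-1*5) = (sqrt(11) + 4)**2 + 13*(-5) = (4 + sqrt(11))**2 - 65 = -65 + (4 + sqrt(11))**2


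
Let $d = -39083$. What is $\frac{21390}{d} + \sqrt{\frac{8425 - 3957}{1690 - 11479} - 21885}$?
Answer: $- \frac{21390}{39083} + \frac{i \sqrt{2097163379337}}{9789} \approx -0.5473 + 147.94 i$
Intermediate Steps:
$\frac{21390}{d} + \sqrt{\frac{8425 - 3957}{1690 - 11479} - 21885} = \frac{21390}{-39083} + \sqrt{\frac{8425 - 3957}{1690 - 11479} - 21885} = 21390 \left(- \frac{1}{39083}\right) + \sqrt{\frac{4468}{-9789} - 21885} = - \frac{21390}{39083} + \sqrt{4468 \left(- \frac{1}{9789}\right) - 21885} = - \frac{21390}{39083} + \sqrt{- \frac{4468}{9789} - 21885} = - \frac{21390}{39083} + \sqrt{- \frac{214236733}{9789}} = - \frac{21390}{39083} + \frac{i \sqrt{2097163379337}}{9789}$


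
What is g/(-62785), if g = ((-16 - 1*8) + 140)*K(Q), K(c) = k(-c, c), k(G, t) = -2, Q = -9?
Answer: 8/2165 ≈ 0.0036951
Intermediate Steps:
K(c) = -2
g = -232 (g = ((-16 - 1*8) + 140)*(-2) = ((-16 - 8) + 140)*(-2) = (-24 + 140)*(-2) = 116*(-2) = -232)
g/(-62785) = -232/(-62785) = -232*(-1/62785) = 8/2165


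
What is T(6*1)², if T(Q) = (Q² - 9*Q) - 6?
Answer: 576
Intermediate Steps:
T(Q) = -6 + Q² - 9*Q
T(6*1)² = (-6 + (6*1)² - 54)² = (-6 + 6² - 9*6)² = (-6 + 36 - 54)² = (-24)² = 576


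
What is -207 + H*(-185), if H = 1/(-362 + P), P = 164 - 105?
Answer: -62536/303 ≈ -206.39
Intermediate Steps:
P = 59
H = -1/303 (H = 1/(-362 + 59) = 1/(-303) = -1/303 ≈ -0.0033003)
-207 + H*(-185) = -207 - 1/303*(-185) = -207 + 185/303 = -62536/303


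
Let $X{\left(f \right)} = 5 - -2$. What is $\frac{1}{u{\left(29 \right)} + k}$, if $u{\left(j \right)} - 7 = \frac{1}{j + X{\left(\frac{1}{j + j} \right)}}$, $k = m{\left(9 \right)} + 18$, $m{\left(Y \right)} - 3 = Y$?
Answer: $\frac{36}{1333} \approx 0.027007$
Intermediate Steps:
$m{\left(Y \right)} = 3 + Y$
$X{\left(f \right)} = 7$ ($X{\left(f \right)} = 5 + 2 = 7$)
$k = 30$ ($k = \left(3 + 9\right) + 18 = 12 + 18 = 30$)
$u{\left(j \right)} = 7 + \frac{1}{7 + j}$ ($u{\left(j \right)} = 7 + \frac{1}{j + 7} = 7 + \frac{1}{7 + j}$)
$\frac{1}{u{\left(29 \right)} + k} = \frac{1}{\frac{50 + 7 \cdot 29}{7 + 29} + 30} = \frac{1}{\frac{50 + 203}{36} + 30} = \frac{1}{\frac{1}{36} \cdot 253 + 30} = \frac{1}{\frac{253}{36} + 30} = \frac{1}{\frac{1333}{36}} = \frac{36}{1333}$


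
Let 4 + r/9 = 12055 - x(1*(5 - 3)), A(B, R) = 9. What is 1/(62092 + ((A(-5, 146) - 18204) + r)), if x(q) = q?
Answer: 1/152338 ≈ 6.5643e-6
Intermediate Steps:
r = 108441 (r = -36 + 9*(12055 - (5 - 3)) = -36 + 9*(12055 - 2) = -36 + 9*12053 = -36 + 108477 = 108441)
1/(62092 + ((A(-5, 146) - 18204) + r)) = 1/(62092 + ((9 - 18204) + 108441)) = 1/(62092 + (-18195 + 108441)) = 1/(62092 + 90246) = 1/152338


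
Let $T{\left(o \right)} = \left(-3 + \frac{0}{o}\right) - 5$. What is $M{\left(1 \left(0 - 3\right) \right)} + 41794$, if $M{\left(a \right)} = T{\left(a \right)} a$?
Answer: $41818$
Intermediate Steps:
$T{\left(o \right)} = -8$ ($T{\left(o \right)} = \left(-3 + 0\right) - 5 = -3 - 5 = -8$)
$M{\left(a \right)} = - 8 a$
$M{\left(1 \left(0 - 3\right) \right)} + 41794 = - 8 \cdot 1 \left(0 - 3\right) + 41794 = - 8 \cdot 1 \left(-3\right) + 41794 = \left(-8\right) \left(-3\right) + 41794 = 24 + 41794 = 41818$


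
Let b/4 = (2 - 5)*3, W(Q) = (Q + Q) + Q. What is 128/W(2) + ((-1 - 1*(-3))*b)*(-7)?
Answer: 1576/3 ≈ 525.33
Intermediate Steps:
W(Q) = 3*Q (W(Q) = 2*Q + Q = 3*Q)
b = -36 (b = 4*((2 - 5)*3) = 4*(-3*3) = 4*(-9) = -36)
128/W(2) + ((-1 - 1*(-3))*b)*(-7) = 128/((3*2)) + ((-1 - 1*(-3))*(-36))*(-7) = 128/6 + ((-1 + 3)*(-36))*(-7) = 128*(1/6) + (2*(-36))*(-7) = 64/3 - 72*(-7) = 64/3 + 504 = 1576/3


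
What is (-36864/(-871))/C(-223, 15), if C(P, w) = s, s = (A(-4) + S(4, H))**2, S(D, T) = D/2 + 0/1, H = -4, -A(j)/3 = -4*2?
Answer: 9216/147199 ≈ 0.062609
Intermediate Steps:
A(j) = 24 (A(j) = -(-12)*2 = -3*(-8) = 24)
S(D, T) = D/2 (S(D, T) = D*(1/2) + 0*1 = D/2 + 0 = D/2)
s = 676 (s = (24 + (1/2)*4)**2 = (24 + 2)**2 = 26**2 = 676)
C(P, w) = 676
(-36864/(-871))/C(-223, 15) = -36864/(-871)/676 = -36864*(-1/871)*(1/676) = (36864/871)*(1/676) = 9216/147199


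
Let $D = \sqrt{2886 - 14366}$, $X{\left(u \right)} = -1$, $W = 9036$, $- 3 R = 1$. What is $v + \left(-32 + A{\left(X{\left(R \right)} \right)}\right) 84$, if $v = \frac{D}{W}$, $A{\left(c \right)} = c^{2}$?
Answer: $-2604 + \frac{i \sqrt{2870}}{4518} \approx -2604.0 + 0.011858 i$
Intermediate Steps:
$R = - \frac{1}{3}$ ($R = \left(- \frac{1}{3}\right) 1 = - \frac{1}{3} \approx -0.33333$)
$D = 2 i \sqrt{2870}$ ($D = \sqrt{-11480} = 2 i \sqrt{2870} \approx 107.14 i$)
$v = \frac{i \sqrt{2870}}{4518}$ ($v = \frac{2 i \sqrt{2870}}{9036} = 2 i \sqrt{2870} \cdot \frac{1}{9036} = \frac{i \sqrt{2870}}{4518} \approx 0.011858 i$)
$v + \left(-32 + A{\left(X{\left(R \right)} \right)}\right) 84 = \frac{i \sqrt{2870}}{4518} + \left(-32 + \left(-1\right)^{2}\right) 84 = \frac{i \sqrt{2870}}{4518} + \left(-32 + 1\right) 84 = \frac{i \sqrt{2870}}{4518} - 2604 = -2604 + \frac{i \sqrt{2870}}{4518}$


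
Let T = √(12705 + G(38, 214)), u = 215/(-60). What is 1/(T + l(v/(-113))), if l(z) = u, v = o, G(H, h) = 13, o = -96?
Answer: 516/1829543 + 144*√12718/1829543 ≈ 0.0091583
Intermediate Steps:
v = -96
u = -43/12 (u = 215*(-1/60) = -43/12 ≈ -3.5833)
l(z) = -43/12
T = √12718 (T = √(12705 + 13) = √12718 ≈ 112.77)
1/(T + l(v/(-113))) = 1/(√12718 - 43/12) = 1/(-43/12 + √12718)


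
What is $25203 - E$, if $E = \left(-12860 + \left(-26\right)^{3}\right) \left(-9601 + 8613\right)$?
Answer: $-30045565$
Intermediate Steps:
$E = 30070768$ ($E = \left(-12860 - 17576\right) \left(-988\right) = \left(-30436\right) \left(-988\right) = 30070768$)
$25203 - E = 25203 - 30070768 = -30045565$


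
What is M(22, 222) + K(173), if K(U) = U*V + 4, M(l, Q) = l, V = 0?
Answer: 26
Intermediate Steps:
K(U) = 4 (K(U) = U*0 + 4 = 0 + 4 = 4)
M(22, 222) + K(173) = 22 + 4 = 26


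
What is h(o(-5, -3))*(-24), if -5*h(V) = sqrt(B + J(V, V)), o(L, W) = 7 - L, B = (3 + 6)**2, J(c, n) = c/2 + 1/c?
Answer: 4*sqrt(3135)/5 ≈ 44.793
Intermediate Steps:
J(c, n) = 1/c + c/2 (J(c, n) = c*(1/2) + 1/c = c/2 + 1/c = 1/c + c/2)
B = 81 (B = 9**2 = 81)
h(V) = -sqrt(81 + 1/V + V/2)/5 (h(V) = -sqrt(81 + (1/V + V/2))/5 = -sqrt(81 + 1/V + V/2)/5)
h(o(-5, -3))*(-24) = -sqrt(324 + 2*(7 - 1*(-5)) + 4/(7 - 1*(-5)))/10*(-24) = -sqrt(324 + 2*(7 + 5) + 4/(7 + 5))/10*(-24) = -sqrt(324 + 2*12 + 4/12)/10*(-24) = -sqrt(324 + 24 + 4*(1/12))/10*(-24) = -sqrt(324 + 24 + 1/3)/10*(-24) = -sqrt(3135)/30*(-24) = 4*sqrt(3135)/5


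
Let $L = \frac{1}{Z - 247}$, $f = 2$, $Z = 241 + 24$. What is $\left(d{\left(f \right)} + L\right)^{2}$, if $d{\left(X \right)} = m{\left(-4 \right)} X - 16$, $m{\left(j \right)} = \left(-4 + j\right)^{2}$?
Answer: $\frac{4068289}{324} \approx 12556.0$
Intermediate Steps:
$Z = 265$
$d{\left(X \right)} = -16 + 64 X$ ($d{\left(X \right)} = \left(-4 - 4\right)^{2} X - 16 = \left(-8\right)^{2} X - 16 = 64 X - 16 = -16 + 64 X$)
$L = \frac{1}{18}$ ($L = \frac{1}{265 - 247} = \frac{1}{18} \approx 0.055556$)
$\left(d{\left(f \right)} + L\right)^{2} = \left(\left(-16 + 64 \cdot 2\right) + \frac{1}{18}\right)^{2} = \left(\left(-16 + 128\right) + \frac{1}{18}\right)^{2} = \left(112 + \frac{1}{18}\right)^{2} = \left(\frac{2017}{18}\right)^{2} = \frac{4068289}{324}$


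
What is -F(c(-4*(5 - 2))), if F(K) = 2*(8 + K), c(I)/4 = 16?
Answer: -144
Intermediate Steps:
c(I) = 64 (c(I) = 4*16 = 64)
F(K) = 16 + 2*K
-F(c(-4*(5 - 2))) = -(16 + 2*64) = -(16 + 128) = -1*144 = -144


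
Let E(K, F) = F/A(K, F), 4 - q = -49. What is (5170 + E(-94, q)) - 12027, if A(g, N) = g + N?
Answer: -281190/41 ≈ -6858.3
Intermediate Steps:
q = 53 (q = 4 - 1*(-49) = 4 + 49 = 53)
A(g, N) = N + g
E(K, F) = F/(F + K)
(5170 + E(-94, q)) - 12027 = (5170 + 53/(53 - 94)) - 12027 = (5170 + 53/(-41)) - 12027 = (5170 + 53*(-1/41)) - 12027 = (5170 - 53/41) - 12027 = 211917/41 - 12027 = -281190/41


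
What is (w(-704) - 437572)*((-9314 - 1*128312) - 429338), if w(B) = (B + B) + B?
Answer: 249284999376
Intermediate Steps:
w(B) = 3*B (w(B) = 2*B + B = 3*B)
(w(-704) - 437572)*((-9314 - 1*128312) - 429338) = (3*(-704) - 437572)*((-9314 - 1*128312) - 429338) = (-2112 - 437572)*((-9314 - 128312) - 429338) = -439684*(-137626 - 429338) = -439684*(-566964) = 249284999376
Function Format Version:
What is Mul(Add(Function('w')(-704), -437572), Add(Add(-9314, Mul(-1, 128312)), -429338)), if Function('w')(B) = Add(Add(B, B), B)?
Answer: 249284999376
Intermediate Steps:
Function('w')(B) = Mul(3, B) (Function('w')(B) = Add(Mul(2, B), B) = Mul(3, B))
Mul(Add(Function('w')(-704), -437572), Add(Add(-9314, Mul(-1, 128312)), -429338)) = Mul(Add(Mul(3, -704), -437572), Add(Add(-9314, Mul(-1, 128312)), -429338)) = Mul(Add(-2112, -437572), Add(Add(-9314, -128312), -429338)) = Mul(-439684, Add(-137626, -429338)) = Mul(-439684, -566964) = 249284999376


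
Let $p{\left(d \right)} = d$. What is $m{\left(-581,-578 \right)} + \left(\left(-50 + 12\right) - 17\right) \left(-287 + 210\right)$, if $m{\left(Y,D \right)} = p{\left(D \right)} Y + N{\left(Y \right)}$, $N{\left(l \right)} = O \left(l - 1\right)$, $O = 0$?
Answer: $340053$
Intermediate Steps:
$N{\left(l \right)} = 0$ ($N{\left(l \right)} = 0 \left(l - 1\right) = 0 \left(-1 + l\right) = 0$)
$m{\left(Y,D \right)} = D Y$ ($m{\left(Y,D \right)} = D Y + 0 = D Y$)
$m{\left(-581,-578 \right)} + \left(\left(-50 + 12\right) - 17\right) \left(-287 + 210\right) = \left(-578\right) \left(-581\right) + \left(\left(-50 + 12\right) - 17\right) \left(-287 + 210\right) = 335818 + \left(-38 - 17\right) \left(-77\right) = 335818 - -4235 = 335818 + 4235 = 340053$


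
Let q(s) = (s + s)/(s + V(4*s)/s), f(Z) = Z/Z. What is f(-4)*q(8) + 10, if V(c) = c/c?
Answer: 778/65 ≈ 11.969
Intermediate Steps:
f(Z) = 1
V(c) = 1
q(s) = 2*s/(s + 1/s) (q(s) = (s + s)/(s + 1/s) = (2*s)/(s + 1/s) = 2*s/(s + 1/s))
f(-4)*q(8) + 10 = 1*(2*8**2/(1 + 8**2)) + 10 = 1*(2*64/(1 + 64)) + 10 = 1*(2*64/65) + 10 = 1*(2*64*(1/65)) + 10 = 1*(128/65) + 10 = 128/65 + 10 = 778/65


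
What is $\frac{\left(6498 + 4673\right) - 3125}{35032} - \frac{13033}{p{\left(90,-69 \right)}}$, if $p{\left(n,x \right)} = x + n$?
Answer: $- \frac{228201545}{367836} \approx -620.39$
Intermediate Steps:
$p{\left(n,x \right)} = n + x$
$\frac{\left(6498 + 4673\right) - 3125}{35032} - \frac{13033}{p{\left(90,-69 \right)}} = \frac{\left(6498 + 4673\right) - 3125}{35032} - \frac{13033}{90 - 69} = \left(11171 - 3125\right) \frac{1}{35032} - \frac{13033}{21} = 8046 \cdot \frac{1}{35032} - \frac{13033}{21} = \frac{4023}{17516} - \frac{13033}{21} = - \frac{228201545}{367836}$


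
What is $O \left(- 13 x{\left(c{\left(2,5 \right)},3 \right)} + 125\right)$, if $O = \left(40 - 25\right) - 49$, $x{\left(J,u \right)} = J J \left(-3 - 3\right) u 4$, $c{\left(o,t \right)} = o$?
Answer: $-131546$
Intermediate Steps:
$x{\left(J,u \right)} = - 24 u J^{2}$ ($x{\left(J,u \right)} = J J \left(-6\right) u 4 = J - 6 J u 4 = J \left(- 24 J u\right) = - 24 u J^{2}$)
$O = -34$ ($O = 15 - 49 = -34$)
$O \left(- 13 x{\left(c{\left(2,5 \right)},3 \right)} + 125\right) = - 34 \left(- 13 \left(\left(-24\right) 3 \cdot 2^{2}\right) + 125\right) = - 34 \left(- 13 \left(\left(-24\right) 3 \cdot 4\right) + 125\right) = - 34 \left(\left(-13\right) \left(-288\right) + 125\right) = - 34 \left(3744 + 125\right) = \left(-34\right) 3869 = -131546$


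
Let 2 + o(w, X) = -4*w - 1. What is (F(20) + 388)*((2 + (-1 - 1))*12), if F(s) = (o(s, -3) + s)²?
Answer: 0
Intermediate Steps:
o(w, X) = -3 - 4*w (o(w, X) = -2 + (-4*w - 1) = -2 + (-1 - 4*w) = -3 - 4*w)
F(s) = (-3 - 3*s)² (F(s) = ((-3 - 4*s) + s)² = (-3 - 3*s)²)
(F(20) + 388)*((2 + (-1 - 1))*12) = (9*(1 + 20)² + 388)*((2 + (-1 - 1))*12) = (9*21² + 388)*((2 - 2)*12) = (9*441 + 388)*(0*12) = (3969 + 388)*0 = 4357*0 = 0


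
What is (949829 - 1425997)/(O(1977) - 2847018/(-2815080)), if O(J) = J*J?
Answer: -223408502240/1833804110723 ≈ -0.12183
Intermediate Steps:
O(J) = J²
(949829 - 1425997)/(O(1977) - 2847018/(-2815080)) = (949829 - 1425997)/(1977² - 2847018/(-2815080)) = -476168/(3908529 - 2847018*(-1/2815080)) = -476168/(3908529 + 474503/469180) = -476168/1833804110723/469180 = -476168*469180/1833804110723 = -223408502240/1833804110723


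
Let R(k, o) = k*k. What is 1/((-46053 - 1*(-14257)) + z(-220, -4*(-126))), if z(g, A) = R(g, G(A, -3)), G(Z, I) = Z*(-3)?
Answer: 1/16604 ≈ 6.0226e-5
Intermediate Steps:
G(Z, I) = -3*Z
R(k, o) = k²
z(g, A) = g²
1/((-46053 - 1*(-14257)) + z(-220, -4*(-126))) = 1/((-46053 - 1*(-14257)) + (-220)²) = 1/((-46053 + 14257) + 48400) = 1/(-31796 + 48400) = 1/16604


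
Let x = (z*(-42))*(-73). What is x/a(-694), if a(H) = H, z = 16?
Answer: -24528/347 ≈ -70.686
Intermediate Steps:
x = 49056 (x = (16*(-42))*(-73) = -672*(-73) = 49056)
x/a(-694) = 49056/(-694) = 49056*(-1/694) = -24528/347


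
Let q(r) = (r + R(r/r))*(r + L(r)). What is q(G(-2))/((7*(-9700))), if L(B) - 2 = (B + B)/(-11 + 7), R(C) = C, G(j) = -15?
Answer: -11/9700 ≈ -0.0011340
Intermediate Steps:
L(B) = 2 - B/2 (L(B) = 2 + (B + B)/(-11 + 7) = 2 + (2*B)/(-4) = 2 + (2*B)*(-¼) = 2 - B/2)
q(r) = (1 + r)*(2 + r/2) (q(r) = (r + r/r)*(r + (2 - r/2)) = (r + 1)*(2 + r/2) = (1 + r)*(2 + r/2))
q(G(-2))/((7*(-9700))) = (2 + (½)*(-15)² + (5/2)*(-15))/((7*(-9700))) = (2 + (½)*225 - 75/2)/(-67900) = (2 + 225/2 - 75/2)*(-1/67900) = 77*(-1/67900) = -11/9700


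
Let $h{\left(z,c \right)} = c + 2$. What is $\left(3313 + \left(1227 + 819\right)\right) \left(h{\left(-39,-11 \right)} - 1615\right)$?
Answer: $-8703016$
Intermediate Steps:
$h{\left(z,c \right)} = 2 + c$
$\left(3313 + \left(1227 + 819\right)\right) \left(h{\left(-39,-11 \right)} - 1615\right) = \left(3313 + \left(1227 + 819\right)\right) \left(\left(2 - 11\right) - 1615\right) = \left(3313 + 2046\right) \left(-9 - 1615\right) = 5359 \left(-1624\right) = -8703016$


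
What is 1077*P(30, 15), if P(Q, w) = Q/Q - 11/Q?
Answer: 6821/10 ≈ 682.10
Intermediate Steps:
P(Q, w) = 1 - 11/Q
1077*P(30, 15) = 1077*((-11 + 30)/30) = 1077*((1/30)*19) = 1077*(19/30) = 6821/10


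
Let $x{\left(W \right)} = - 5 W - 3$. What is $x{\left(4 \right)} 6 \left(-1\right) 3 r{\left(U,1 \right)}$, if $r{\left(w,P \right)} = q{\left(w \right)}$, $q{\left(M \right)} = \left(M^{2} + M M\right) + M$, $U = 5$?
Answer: $22770$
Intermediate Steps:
$x{\left(W \right)} = -3 - 5 W$
$q{\left(M \right)} = M + 2 M^{2}$ ($q{\left(M \right)} = \left(M^{2} + M^{2}\right) + M = 2 M^{2} + M = M + 2 M^{2}$)
$r{\left(w,P \right)} = w \left(1 + 2 w\right)$
$x{\left(4 \right)} 6 \left(-1\right) 3 r{\left(U,1 \right)} = \left(-3 - 20\right) 6 \left(-1\right) 3 \cdot 5 \left(1 + 2 \cdot 5\right) = \left(-3 - 20\right) \left(-6\right) 3 \cdot 5 \left(1 + 10\right) = \left(-23\right) \left(-6\right) 3 \cdot 5 \cdot 11 = 138 \cdot 3 \cdot 55 = 138 \cdot 165 = 22770$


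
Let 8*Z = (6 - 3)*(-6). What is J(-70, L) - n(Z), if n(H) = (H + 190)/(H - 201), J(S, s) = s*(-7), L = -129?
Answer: 734890/813 ≈ 903.92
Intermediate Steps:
J(S, s) = -7*s
Z = -9/4 (Z = ((6 - 3)*(-6))/8 = (3*(-6))/8 = (⅛)*(-18) = -9/4 ≈ -2.2500)
n(H) = (190 + H)/(-201 + H)
J(-70, L) - n(Z) = -7*(-129) - (190 - 9/4)/(-201 - 9/4) = 903 - 751/((-813/4)*4) = 903 - (-4)*751/(813*4) = 903 - 1*(-751/813) = 903 + 751/813 = 734890/813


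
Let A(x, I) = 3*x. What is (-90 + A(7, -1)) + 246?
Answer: 177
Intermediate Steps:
(-90 + A(7, -1)) + 246 = (-90 + 3*7) + 246 = (-90 + 21) + 246 = -69 + 246 = 177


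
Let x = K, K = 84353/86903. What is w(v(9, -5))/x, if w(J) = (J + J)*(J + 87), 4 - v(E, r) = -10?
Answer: 245761684/84353 ≈ 2913.5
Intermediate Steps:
v(E, r) = 14 (v(E, r) = 4 - 1*(-10) = 4 + 10 = 14)
w(J) = 2*J*(87 + J) (w(J) = (2*J)*(87 + J) = 2*J*(87 + J))
K = 84353/86903 (K = 84353*(1/86903) = 84353/86903 ≈ 0.97066)
x = 84353/86903 ≈ 0.97066
w(v(9, -5))/x = (2*14*(87 + 14))/(84353/86903) = (2*14*101)*(86903/84353) = 2828*(86903/84353) = 245761684/84353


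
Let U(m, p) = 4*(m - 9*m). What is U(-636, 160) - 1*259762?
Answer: -239410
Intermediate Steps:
U(m, p) = -32*m (U(m, p) = 4*(-8*m) = -32*m)
U(-636, 160) - 1*259762 = -32*(-636) - 1*259762 = 20352 - 259762 = -239410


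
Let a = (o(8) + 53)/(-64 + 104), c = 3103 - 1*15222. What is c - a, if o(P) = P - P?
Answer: -484813/40 ≈ -12120.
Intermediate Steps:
o(P) = 0
c = -12119 (c = 3103 - 15222 = -12119)
a = 53/40 (a = (0 + 53)/(-64 + 104) = 53/40 ≈ 1.3250)
c - a = -12119 - 1*53/40 = -12119 - 53/40 = -484813/40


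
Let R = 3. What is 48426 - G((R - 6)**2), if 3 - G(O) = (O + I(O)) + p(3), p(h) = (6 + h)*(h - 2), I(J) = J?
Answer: 48450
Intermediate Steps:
p(h) = (-2 + h)*(6 + h) (p(h) = (6 + h)*(-2 + h) = (-2 + h)*(6 + h))
G(O) = -6 - 2*O (G(O) = 3 - ((O + O) + (-12 + 3**2 + 4*3)) = 3 - (2*O + (-12 + 9 + 12)) = 3 - (2*O + 9) = 3 - (9 + 2*O) = 3 + (-9 - 2*O) = -6 - 2*O)
48426 - G((R - 6)**2) = 48426 - (-6 - 2*(3 - 6)**2) = 48426 - (-6 - 2*(-3)**2) = 48426 - (-6 - 2*9) = 48426 - (-6 - 18) = 48426 - 1*(-24) = 48426 + 24 = 48450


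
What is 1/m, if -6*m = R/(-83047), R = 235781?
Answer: 498282/235781 ≈ 2.1133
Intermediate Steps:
m = 235781/498282 (m = -235781/(6*(-83047)) = -235781*(-1)/(6*83047) = -1/6*(-235781/83047) = 235781/498282 ≈ 0.47319)
1/m = 1/(235781/498282) = 498282/235781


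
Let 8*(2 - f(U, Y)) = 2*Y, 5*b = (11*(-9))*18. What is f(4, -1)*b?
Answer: -8019/10 ≈ -801.90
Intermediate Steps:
b = -1782/5 (b = ((11*(-9))*18)/5 = (-99*18)/5 = (1/5)*(-1782) = -1782/5 ≈ -356.40)
f(U, Y) = 2 - Y/4
f(4, -1)*b = (2 - 1/4*(-1))*(-1782/5) = (2 + 1/4)*(-1782/5) = (9/4)*(-1782/5) = -8019/10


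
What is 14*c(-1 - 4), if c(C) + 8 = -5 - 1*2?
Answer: -210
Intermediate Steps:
c(C) = -15 (c(C) = -8 + (-5 - 1*2) = -8 + (-5 - 2) = -8 - 7 = -15)
14*c(-1 - 4) = 14*(-15) = -210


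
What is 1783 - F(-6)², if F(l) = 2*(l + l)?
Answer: 1207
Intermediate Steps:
F(l) = 4*l (F(l) = 2*(2*l) = 4*l)
1783 - F(-6)² = 1783 - (4*(-6))² = 1783 - 1*(-24)² = 1783 - 1*576 = 1783 - 576 = 1207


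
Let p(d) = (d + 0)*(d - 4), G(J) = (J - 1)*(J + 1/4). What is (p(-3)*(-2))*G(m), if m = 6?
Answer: -2625/2 ≈ -1312.5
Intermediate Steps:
G(J) = (-1 + J)*(¼ + J) (G(J) = (-1 + J)*(J + ¼) = (-1 + J)*(¼ + J))
p(d) = d*(-4 + d)
(p(-3)*(-2))*G(m) = (-3*(-4 - 3)*(-2))*(-¼ + 6² - ¾*6) = (-3*(-7)*(-2))*(-¼ + 36 - 9/2) = (21*(-2))*(125/4) = -42*125/4 = -2625/2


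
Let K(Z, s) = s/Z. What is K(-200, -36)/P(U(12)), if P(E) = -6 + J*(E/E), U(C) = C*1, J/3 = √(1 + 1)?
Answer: -3/50 - 3*√2/100 ≈ -0.10243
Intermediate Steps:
J = 3*√2 (J = 3*√(1 + 1) = 3*√2 ≈ 4.2426)
U(C) = C
P(E) = -6 + 3*√2 (P(E) = -6 + (3*√2)*(E/E) = -6 + (3*√2)*1 = -6 + 3*√2)
K(-200, -36)/P(U(12)) = (-36/(-200))/(-6 + 3*√2) = (-36*(-1/200))/(-6 + 3*√2) = 9/(50*(-6 + 3*√2))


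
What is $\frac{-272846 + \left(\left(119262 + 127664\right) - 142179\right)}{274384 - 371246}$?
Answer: $\frac{168099}{96862} \approx 1.7354$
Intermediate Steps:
$\frac{-272846 + \left(\left(119262 + 127664\right) - 142179\right)}{274384 - 371246} = \frac{-272846 + \left(246926 - 142179\right)}{-96862} = \left(-272846 + 104747\right) \left(- \frac{1}{96862}\right) = \left(-168099\right) \left(- \frac{1}{96862}\right) = \frac{168099}{96862}$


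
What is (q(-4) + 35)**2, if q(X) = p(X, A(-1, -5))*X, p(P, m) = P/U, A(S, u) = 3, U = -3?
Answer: 7921/9 ≈ 880.11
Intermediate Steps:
p(P, m) = -P/3 (p(P, m) = P/(-3) = P*(-1/3) = -P/3)
q(X) = -X**2/3 (q(X) = (-X/3)*X = -X**2/3)
(q(-4) + 35)**2 = (-1/3*(-4)**2 + 35)**2 = (-1/3*16 + 35)**2 = (-16/3 + 35)**2 = (89/3)**2 = 7921/9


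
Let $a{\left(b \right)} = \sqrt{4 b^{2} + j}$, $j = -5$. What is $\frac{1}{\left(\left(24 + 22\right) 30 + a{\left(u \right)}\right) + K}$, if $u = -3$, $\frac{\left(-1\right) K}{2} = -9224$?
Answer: $\frac{19828}{393149553} - \frac{\sqrt{31}}{393149553} \approx 5.042 \cdot 10^{-5}$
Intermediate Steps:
$K = 18448$ ($K = \left(-2\right) \left(-9224\right) = 18448$)
$a{\left(b \right)} = \sqrt{-5 + 4 b^{2}}$ ($a{\left(b \right)} = \sqrt{4 b^{2} - 5} = \sqrt{-5 + 4 b^{2}}$)
$\frac{1}{\left(\left(24 + 22\right) 30 + a{\left(u \right)}\right) + K} = \frac{1}{\left(\left(24 + 22\right) 30 + \sqrt{-5 + 4 \left(-3\right)^{2}}\right) + 18448} = \frac{1}{\left(46 \cdot 30 + \sqrt{-5 + 4 \cdot 9}\right) + 18448} = \frac{1}{\left(1380 + \sqrt{-5 + 36}\right) + 18448} = \frac{1}{\left(1380 + \sqrt{31}\right) + 18448} = \frac{1}{19828 + \sqrt{31}}$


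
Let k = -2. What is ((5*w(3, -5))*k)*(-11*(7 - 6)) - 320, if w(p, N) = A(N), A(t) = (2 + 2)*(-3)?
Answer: -1640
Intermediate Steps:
A(t) = -12 (A(t) = 4*(-3) = -12)
w(p, N) = -12
((5*w(3, -5))*k)*(-11*(7 - 6)) - 320 = ((5*(-12))*(-2))*(-11*(7 - 6)) - 320 = (-60*(-2))*(-11*1) - 320 = 120*(-11) - 320 = -1320 - 320 = -1640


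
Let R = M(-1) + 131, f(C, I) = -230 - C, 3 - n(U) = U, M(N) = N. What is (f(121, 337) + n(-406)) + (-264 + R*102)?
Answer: 13054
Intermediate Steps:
n(U) = 3 - U
R = 130 (R = -1 + 131 = 130)
(f(121, 337) + n(-406)) + (-264 + R*102) = ((-230 - 1*121) + (3 - 1*(-406))) + (-264 + 130*102) = ((-230 - 121) + (3 + 406)) + (-264 + 13260) = (-351 + 409) + 12996 = 58 + 12996 = 13054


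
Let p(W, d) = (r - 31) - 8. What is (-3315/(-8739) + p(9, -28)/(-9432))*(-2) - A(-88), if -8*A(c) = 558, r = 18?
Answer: 8775200/127201 ≈ 68.987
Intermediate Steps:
p(W, d) = -21 (p(W, d) = (18 - 31) - 8 = -13 - 8 = -21)
A(c) = -279/4 (A(c) = -⅛*558 = -279/4)
(-3315/(-8739) + p(9, -28)/(-9432))*(-2) - A(-88) = (-3315/(-8739) - 21/(-9432))*(-2) - 1*(-279/4) = (-3315*(-1/8739) - 21*(-1/9432))*(-2) + 279/4 = (1105/2913 + 7/3144)*(-2) + 279/4 = (388279/1017608)*(-2) + 279/4 = -388279/508804 + 279/4 = 8775200/127201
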